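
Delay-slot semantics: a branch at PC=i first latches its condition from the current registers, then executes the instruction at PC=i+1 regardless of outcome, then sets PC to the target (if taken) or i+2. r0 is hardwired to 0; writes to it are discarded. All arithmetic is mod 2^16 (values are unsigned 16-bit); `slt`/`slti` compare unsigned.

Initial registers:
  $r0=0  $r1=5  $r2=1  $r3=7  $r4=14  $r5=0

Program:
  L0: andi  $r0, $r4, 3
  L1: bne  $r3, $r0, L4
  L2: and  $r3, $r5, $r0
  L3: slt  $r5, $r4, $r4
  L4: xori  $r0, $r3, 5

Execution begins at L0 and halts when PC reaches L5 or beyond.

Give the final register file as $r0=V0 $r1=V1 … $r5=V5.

PC=0  andi  $r0, $r4, 3      | $r0=0 $r1=5 $r2=1 $r3=7 $r4=14 $r5=0
PC=1  bne  $r3, $r0, L4      | $r0=0 $r1=5 $r2=1 $r3=7 $r4=14 $r5=0  [TAKEN]
PC=2  and  $r3, $r5, $r0     | $r0=0 $r1=5 $r2=1 $r3=0 $r4=14 $r5=0
PC=4  xori  $r0, $r3, 5      | $r0=0 $r1=5 $r2=1 $r3=0 $r4=14 $r5=0

$r0=0 $r1=5 $r2=1 $r3=0 $r4=14 $r5=0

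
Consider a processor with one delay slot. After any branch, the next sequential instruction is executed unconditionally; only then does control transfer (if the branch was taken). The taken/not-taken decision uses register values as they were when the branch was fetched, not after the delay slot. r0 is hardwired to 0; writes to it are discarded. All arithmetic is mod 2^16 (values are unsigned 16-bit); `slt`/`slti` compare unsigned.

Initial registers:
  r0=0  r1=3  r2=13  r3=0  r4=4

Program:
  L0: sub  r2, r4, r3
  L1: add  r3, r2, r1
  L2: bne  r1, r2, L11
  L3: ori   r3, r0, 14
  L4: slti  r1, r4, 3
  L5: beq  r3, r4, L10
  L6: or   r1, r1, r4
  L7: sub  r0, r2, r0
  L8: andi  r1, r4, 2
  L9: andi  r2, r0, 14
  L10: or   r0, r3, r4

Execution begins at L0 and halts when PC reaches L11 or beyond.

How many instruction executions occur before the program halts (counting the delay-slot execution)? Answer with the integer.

4

[0] sub  r2, r4, r3  →  {r0:0, r1:3, r2:4, r3:0, r4:4}
[1] add  r3, r2, r1  →  {r0:0, r1:3, r2:4, r3:7, r4:4}
[2] bne  r1, r2, L11  →  {r0:0, r1:3, r2:4, r3:7, r4:4}  ⟨branch taken⟩
[3] ori   r3, r0, 14  →  {r0:0, r1:3, r2:4, r3:14, r4:4}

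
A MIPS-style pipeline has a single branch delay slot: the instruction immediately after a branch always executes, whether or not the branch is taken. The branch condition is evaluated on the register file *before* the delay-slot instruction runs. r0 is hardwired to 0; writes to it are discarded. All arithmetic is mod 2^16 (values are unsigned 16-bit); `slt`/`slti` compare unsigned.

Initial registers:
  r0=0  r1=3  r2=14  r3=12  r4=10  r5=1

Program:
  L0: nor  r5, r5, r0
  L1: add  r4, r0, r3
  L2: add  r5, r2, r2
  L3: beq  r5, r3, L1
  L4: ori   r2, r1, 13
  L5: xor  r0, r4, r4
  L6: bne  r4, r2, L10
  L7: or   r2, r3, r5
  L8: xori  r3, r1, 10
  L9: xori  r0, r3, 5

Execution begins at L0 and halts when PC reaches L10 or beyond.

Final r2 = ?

28

[0] nor  r5, r5, r0  →  {r0:0, r1:3, r2:14, r3:12, r4:10, r5:65534}
[1] add  r4, r0, r3  →  {r0:0, r1:3, r2:14, r3:12, r4:12, r5:65534}
[2] add  r5, r2, r2  →  {r0:0, r1:3, r2:14, r3:12, r4:12, r5:28}
[3] beq  r5, r3, L1  →  {r0:0, r1:3, r2:14, r3:12, r4:12, r5:28}  ⟨branch fallthrough⟩
[4] ori   r2, r1, 13  →  {r0:0, r1:3, r2:15, r3:12, r4:12, r5:28}
[5] xor  r0, r4, r4  →  {r0:0, r1:3, r2:15, r3:12, r4:12, r5:28}
[6] bne  r4, r2, L10  →  {r0:0, r1:3, r2:15, r3:12, r4:12, r5:28}  ⟨branch taken⟩
[7] or   r2, r3, r5  →  {r0:0, r1:3, r2:28, r3:12, r4:12, r5:28}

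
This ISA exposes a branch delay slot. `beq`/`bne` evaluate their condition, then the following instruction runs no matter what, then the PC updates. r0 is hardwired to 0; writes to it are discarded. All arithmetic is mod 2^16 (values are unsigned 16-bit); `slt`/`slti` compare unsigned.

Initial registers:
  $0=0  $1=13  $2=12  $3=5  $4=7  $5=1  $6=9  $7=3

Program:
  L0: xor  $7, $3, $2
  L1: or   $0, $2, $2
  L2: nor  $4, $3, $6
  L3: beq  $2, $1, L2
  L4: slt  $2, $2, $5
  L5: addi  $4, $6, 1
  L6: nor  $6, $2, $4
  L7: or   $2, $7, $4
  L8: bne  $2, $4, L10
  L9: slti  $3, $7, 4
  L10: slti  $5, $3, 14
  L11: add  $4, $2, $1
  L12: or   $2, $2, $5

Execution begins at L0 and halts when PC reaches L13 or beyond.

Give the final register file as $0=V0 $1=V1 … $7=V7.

[0] xor  $7, $3, $2  →  {$0:0, $1:13, $2:12, $3:5, $4:7, $5:1, $6:9, $7:9}
[1] or   $0, $2, $2  →  {$0:0, $1:13, $2:12, $3:5, $4:7, $5:1, $6:9, $7:9}
[2] nor  $4, $3, $6  →  {$0:0, $1:13, $2:12, $3:5, $4:65522, $5:1, $6:9, $7:9}
[3] beq  $2, $1, L2  →  {$0:0, $1:13, $2:12, $3:5, $4:65522, $5:1, $6:9, $7:9}  ⟨branch fallthrough⟩
[4] slt  $2, $2, $5  →  {$0:0, $1:13, $2:0, $3:5, $4:65522, $5:1, $6:9, $7:9}
[5] addi  $4, $6, 1  →  {$0:0, $1:13, $2:0, $3:5, $4:10, $5:1, $6:9, $7:9}
[6] nor  $6, $2, $4  →  {$0:0, $1:13, $2:0, $3:5, $4:10, $5:1, $6:65525, $7:9}
[7] or   $2, $7, $4  →  {$0:0, $1:13, $2:11, $3:5, $4:10, $5:1, $6:65525, $7:9}
[8] bne  $2, $4, L10  →  {$0:0, $1:13, $2:11, $3:5, $4:10, $5:1, $6:65525, $7:9}  ⟨branch taken⟩
[9] slti  $3, $7, 4  →  {$0:0, $1:13, $2:11, $3:0, $4:10, $5:1, $6:65525, $7:9}
[10] slti  $5, $3, 14  →  {$0:0, $1:13, $2:11, $3:0, $4:10, $5:1, $6:65525, $7:9}
[11] add  $4, $2, $1  →  {$0:0, $1:13, $2:11, $3:0, $4:24, $5:1, $6:65525, $7:9}
[12] or   $2, $2, $5  →  {$0:0, $1:13, $2:11, $3:0, $4:24, $5:1, $6:65525, $7:9}

$0=0 $1=13 $2=11 $3=0 $4=24 $5=1 $6=65525 $7=9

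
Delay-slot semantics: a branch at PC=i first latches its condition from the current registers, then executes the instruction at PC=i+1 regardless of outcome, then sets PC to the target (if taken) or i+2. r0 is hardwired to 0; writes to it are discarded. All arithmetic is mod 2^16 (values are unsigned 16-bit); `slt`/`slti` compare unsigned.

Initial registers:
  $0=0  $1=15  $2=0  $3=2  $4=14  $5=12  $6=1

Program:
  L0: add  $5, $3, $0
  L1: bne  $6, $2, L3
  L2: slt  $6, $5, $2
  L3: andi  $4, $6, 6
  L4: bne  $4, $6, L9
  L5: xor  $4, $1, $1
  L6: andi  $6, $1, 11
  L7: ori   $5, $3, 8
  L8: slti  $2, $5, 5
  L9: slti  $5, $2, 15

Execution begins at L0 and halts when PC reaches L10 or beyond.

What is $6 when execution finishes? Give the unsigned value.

PC=0  add  $5, $3, $0        | $0=0 $1=15 $2=0 $3=2 $4=14 $5=2 $6=1
PC=1  bne  $6, $2, L3        | $0=0 $1=15 $2=0 $3=2 $4=14 $5=2 $6=1  [TAKEN]
PC=2  slt  $6, $5, $2        | $0=0 $1=15 $2=0 $3=2 $4=14 $5=2 $6=0
PC=3  andi  $4, $6, 6        | $0=0 $1=15 $2=0 $3=2 $4=0 $5=2 $6=0
PC=4  bne  $4, $6, L9        | $0=0 $1=15 $2=0 $3=2 $4=0 $5=2 $6=0  [not taken]
PC=5  xor  $4, $1, $1        | $0=0 $1=15 $2=0 $3=2 $4=0 $5=2 $6=0
PC=6  andi  $6, $1, 11       | $0=0 $1=15 $2=0 $3=2 $4=0 $5=2 $6=11
PC=7  ori   $5, $3, 8        | $0=0 $1=15 $2=0 $3=2 $4=0 $5=10 $6=11
PC=8  slti  $2, $5, 5        | $0=0 $1=15 $2=0 $3=2 $4=0 $5=10 $6=11
PC=9  slti  $5, $2, 15       | $0=0 $1=15 $2=0 $3=2 $4=0 $5=1 $6=11

11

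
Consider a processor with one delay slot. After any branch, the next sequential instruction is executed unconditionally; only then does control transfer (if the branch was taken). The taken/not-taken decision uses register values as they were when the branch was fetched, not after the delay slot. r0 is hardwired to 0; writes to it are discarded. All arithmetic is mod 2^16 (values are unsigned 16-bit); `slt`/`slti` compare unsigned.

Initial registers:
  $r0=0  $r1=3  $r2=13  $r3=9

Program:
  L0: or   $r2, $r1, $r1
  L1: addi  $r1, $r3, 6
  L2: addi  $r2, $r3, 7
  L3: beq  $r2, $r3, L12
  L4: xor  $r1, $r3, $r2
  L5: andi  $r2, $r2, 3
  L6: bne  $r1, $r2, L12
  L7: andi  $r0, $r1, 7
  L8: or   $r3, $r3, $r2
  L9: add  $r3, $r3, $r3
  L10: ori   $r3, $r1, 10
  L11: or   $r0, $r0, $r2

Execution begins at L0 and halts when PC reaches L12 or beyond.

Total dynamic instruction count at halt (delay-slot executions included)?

[0] or   $r2, $r1, $r1  →  {$r0:0, $r1:3, $r2:3, $r3:9}
[1] addi  $r1, $r3, 6  →  {$r0:0, $r1:15, $r2:3, $r3:9}
[2] addi  $r2, $r3, 7  →  {$r0:0, $r1:15, $r2:16, $r3:9}
[3] beq  $r2, $r3, L12  →  {$r0:0, $r1:15, $r2:16, $r3:9}  ⟨branch fallthrough⟩
[4] xor  $r1, $r3, $r2  →  {$r0:0, $r1:25, $r2:16, $r3:9}
[5] andi  $r2, $r2, 3  →  {$r0:0, $r1:25, $r2:0, $r3:9}
[6] bne  $r1, $r2, L12  →  {$r0:0, $r1:25, $r2:0, $r3:9}  ⟨branch taken⟩
[7] andi  $r0, $r1, 7  →  {$r0:0, $r1:25, $r2:0, $r3:9}

8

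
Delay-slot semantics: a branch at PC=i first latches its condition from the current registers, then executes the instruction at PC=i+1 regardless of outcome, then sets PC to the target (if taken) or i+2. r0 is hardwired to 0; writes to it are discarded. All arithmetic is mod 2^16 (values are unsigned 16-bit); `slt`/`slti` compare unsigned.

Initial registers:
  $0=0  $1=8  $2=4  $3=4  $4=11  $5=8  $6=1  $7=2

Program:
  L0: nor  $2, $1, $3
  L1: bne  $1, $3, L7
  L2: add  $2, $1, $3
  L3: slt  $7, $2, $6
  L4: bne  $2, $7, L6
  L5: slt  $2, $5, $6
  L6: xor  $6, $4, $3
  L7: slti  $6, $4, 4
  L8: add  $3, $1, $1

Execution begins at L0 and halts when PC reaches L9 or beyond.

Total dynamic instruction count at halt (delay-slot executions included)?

PC=0  nor  $2, $1, $3        | $0=0 $1=8 $2=65523 $3=4 $4=11 $5=8 $6=1 $7=2
PC=1  bne  $1, $3, L7        | $0=0 $1=8 $2=65523 $3=4 $4=11 $5=8 $6=1 $7=2  [TAKEN]
PC=2  add  $2, $1, $3        | $0=0 $1=8 $2=12 $3=4 $4=11 $5=8 $6=1 $7=2
PC=7  slti  $6, $4, 4        | $0=0 $1=8 $2=12 $3=4 $4=11 $5=8 $6=0 $7=2
PC=8  add  $3, $1, $1        | $0=0 $1=8 $2=12 $3=16 $4=11 $5=8 $6=0 $7=2

5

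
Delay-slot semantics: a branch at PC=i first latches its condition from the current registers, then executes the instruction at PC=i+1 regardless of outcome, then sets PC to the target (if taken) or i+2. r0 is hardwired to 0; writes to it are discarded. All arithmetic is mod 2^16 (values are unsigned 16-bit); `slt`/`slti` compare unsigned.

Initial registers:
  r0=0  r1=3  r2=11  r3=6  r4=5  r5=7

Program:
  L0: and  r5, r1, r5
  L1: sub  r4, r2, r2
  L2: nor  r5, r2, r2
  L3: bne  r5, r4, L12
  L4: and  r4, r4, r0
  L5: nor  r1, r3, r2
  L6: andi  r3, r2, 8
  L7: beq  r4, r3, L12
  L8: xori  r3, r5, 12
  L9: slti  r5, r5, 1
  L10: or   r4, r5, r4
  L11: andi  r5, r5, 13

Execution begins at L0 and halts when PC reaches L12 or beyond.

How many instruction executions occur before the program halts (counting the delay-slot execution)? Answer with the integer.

5

  step pc=0: and  r5, r1, r5  regs=(0,3,11,6,5,3)
  step pc=1: sub  r4, r2, r2  regs=(0,3,11,6,0,3)
  step pc=2: nor  r5, r2, r2  regs=(0,3,11,6,0,65524)
  step pc=3: bne  r5, r4, L12  cond=T  regs=(0,3,11,6,0,65524)
  step pc=4: and  r4, r4, r0  regs=(0,3,11,6,0,65524)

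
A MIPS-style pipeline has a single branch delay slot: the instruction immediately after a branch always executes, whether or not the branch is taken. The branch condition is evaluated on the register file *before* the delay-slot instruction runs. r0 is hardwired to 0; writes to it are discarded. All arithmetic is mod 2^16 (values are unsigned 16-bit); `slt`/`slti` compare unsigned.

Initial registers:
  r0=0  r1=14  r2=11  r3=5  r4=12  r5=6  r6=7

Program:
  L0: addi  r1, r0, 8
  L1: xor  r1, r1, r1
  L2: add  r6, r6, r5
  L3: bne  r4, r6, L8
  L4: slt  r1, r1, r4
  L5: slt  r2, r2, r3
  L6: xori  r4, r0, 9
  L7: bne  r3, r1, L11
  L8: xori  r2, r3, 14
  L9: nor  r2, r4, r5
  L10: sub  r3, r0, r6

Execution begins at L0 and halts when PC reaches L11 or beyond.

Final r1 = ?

[0] addi  r1, r0, 8  →  {r0:0, r1:8, r2:11, r3:5, r4:12, r5:6, r6:7}
[1] xor  r1, r1, r1  →  {r0:0, r1:0, r2:11, r3:5, r4:12, r5:6, r6:7}
[2] add  r6, r6, r5  →  {r0:0, r1:0, r2:11, r3:5, r4:12, r5:6, r6:13}
[3] bne  r4, r6, L8  →  {r0:0, r1:0, r2:11, r3:5, r4:12, r5:6, r6:13}  ⟨branch taken⟩
[4] slt  r1, r1, r4  →  {r0:0, r1:1, r2:11, r3:5, r4:12, r5:6, r6:13}
[8] xori  r2, r3, 14  →  {r0:0, r1:1, r2:11, r3:5, r4:12, r5:6, r6:13}
[9] nor  r2, r4, r5  →  {r0:0, r1:1, r2:65521, r3:5, r4:12, r5:6, r6:13}
[10] sub  r3, r0, r6  →  {r0:0, r1:1, r2:65521, r3:65523, r4:12, r5:6, r6:13}

1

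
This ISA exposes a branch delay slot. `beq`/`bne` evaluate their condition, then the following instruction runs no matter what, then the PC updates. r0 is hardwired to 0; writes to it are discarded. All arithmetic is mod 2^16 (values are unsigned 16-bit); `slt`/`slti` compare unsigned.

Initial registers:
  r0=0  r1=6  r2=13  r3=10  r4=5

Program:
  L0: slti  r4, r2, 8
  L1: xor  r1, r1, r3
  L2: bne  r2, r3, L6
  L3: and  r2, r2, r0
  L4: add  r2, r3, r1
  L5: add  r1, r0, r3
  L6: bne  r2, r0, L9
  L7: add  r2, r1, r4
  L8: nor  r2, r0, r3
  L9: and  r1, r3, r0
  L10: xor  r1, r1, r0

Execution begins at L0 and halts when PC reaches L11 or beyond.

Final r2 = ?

65525

PC=0  slti  r4, r2, 8        | r0=0 r1=6 r2=13 r3=10 r4=0
PC=1  xor  r1, r1, r3        | r0=0 r1=12 r2=13 r3=10 r4=0
PC=2  bne  r2, r3, L6        | r0=0 r1=12 r2=13 r3=10 r4=0  [TAKEN]
PC=3  and  r2, r2, r0        | r0=0 r1=12 r2=0 r3=10 r4=0
PC=6  bne  r2, r0, L9        | r0=0 r1=12 r2=0 r3=10 r4=0  [not taken]
PC=7  add  r2, r1, r4        | r0=0 r1=12 r2=12 r3=10 r4=0
PC=8  nor  r2, r0, r3        | r0=0 r1=12 r2=65525 r3=10 r4=0
PC=9  and  r1, r3, r0        | r0=0 r1=0 r2=65525 r3=10 r4=0
PC=10 xor  r1, r1, r0        | r0=0 r1=0 r2=65525 r3=10 r4=0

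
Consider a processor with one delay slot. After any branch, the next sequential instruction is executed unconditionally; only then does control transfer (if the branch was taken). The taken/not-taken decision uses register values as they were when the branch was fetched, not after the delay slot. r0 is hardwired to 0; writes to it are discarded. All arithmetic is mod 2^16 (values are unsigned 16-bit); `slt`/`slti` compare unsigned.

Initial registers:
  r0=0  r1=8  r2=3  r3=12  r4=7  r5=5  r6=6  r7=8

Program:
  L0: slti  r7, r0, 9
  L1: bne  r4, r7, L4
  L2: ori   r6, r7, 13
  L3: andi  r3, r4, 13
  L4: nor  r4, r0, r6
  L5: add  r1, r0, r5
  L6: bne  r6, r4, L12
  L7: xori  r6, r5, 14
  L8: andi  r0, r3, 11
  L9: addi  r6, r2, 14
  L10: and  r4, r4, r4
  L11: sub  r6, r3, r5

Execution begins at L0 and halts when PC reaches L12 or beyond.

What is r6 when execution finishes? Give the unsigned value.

11

#0 slti  r7, r0, 9 ; 0/8/3/12/7/5/6/1
#1 bne  r4, r7, L4 ; 0/8/3/12/7/5/6/1 ; →target
#2 ori   r6, r7, 13 ; 0/8/3/12/7/5/13/1
#4 nor  r4, r0, r6 ; 0/8/3/12/65522/5/13/1
#5 add  r1, r0, r5 ; 0/5/3/12/65522/5/13/1
#6 bne  r6, r4, L12 ; 0/5/3/12/65522/5/13/1 ; →target
#7 xori  r6, r5, 14 ; 0/5/3/12/65522/5/11/1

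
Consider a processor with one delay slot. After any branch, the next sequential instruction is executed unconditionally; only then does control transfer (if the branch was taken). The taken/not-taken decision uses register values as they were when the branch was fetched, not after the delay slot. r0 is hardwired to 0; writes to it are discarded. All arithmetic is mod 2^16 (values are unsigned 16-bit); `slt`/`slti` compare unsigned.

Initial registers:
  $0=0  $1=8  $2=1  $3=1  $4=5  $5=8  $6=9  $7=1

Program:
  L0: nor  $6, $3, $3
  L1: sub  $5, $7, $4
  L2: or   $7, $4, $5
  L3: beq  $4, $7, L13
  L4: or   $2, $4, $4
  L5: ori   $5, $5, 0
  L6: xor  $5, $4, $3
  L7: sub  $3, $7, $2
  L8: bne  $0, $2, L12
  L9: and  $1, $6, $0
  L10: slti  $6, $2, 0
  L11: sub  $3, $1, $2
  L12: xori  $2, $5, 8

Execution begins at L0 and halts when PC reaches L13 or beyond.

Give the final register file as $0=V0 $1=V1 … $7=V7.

$0=0 $1=0 $2=12 $3=65528 $4=5 $5=4 $6=65534 $7=65533

  step pc=0: nor  $6, $3, $3  regs=(0,8,1,1,5,8,65534,1)
  step pc=1: sub  $5, $7, $4  regs=(0,8,1,1,5,65532,65534,1)
  step pc=2: or   $7, $4, $5  regs=(0,8,1,1,5,65532,65534,65533)
  step pc=3: beq  $4, $7, L13  cond=F  regs=(0,8,1,1,5,65532,65534,65533)
  step pc=4: or   $2, $4, $4  regs=(0,8,5,1,5,65532,65534,65533)
  step pc=5: ori   $5, $5, 0  regs=(0,8,5,1,5,65532,65534,65533)
  step pc=6: xor  $5, $4, $3  regs=(0,8,5,1,5,4,65534,65533)
  step pc=7: sub  $3, $7, $2  regs=(0,8,5,65528,5,4,65534,65533)
  step pc=8: bne  $0, $2, L12  cond=T  regs=(0,8,5,65528,5,4,65534,65533)
  step pc=9: and  $1, $6, $0  regs=(0,0,5,65528,5,4,65534,65533)
  step pc=12: xori  $2, $5, 8  regs=(0,0,12,65528,5,4,65534,65533)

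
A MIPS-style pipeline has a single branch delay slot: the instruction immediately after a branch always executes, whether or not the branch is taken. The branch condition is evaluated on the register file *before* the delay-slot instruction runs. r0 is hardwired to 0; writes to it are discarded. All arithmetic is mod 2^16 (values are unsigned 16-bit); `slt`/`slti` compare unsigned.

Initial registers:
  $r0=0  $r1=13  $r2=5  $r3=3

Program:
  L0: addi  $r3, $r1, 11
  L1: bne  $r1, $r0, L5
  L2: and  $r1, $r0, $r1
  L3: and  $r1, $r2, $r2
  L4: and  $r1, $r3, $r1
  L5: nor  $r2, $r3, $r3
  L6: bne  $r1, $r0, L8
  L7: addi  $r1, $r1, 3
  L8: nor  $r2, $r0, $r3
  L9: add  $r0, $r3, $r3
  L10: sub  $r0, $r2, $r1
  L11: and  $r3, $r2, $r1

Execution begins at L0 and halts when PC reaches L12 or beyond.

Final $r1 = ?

  step pc=0: addi  $r3, $r1, 11  regs=(0,13,5,24)
  step pc=1: bne  $r1, $r0, L5  cond=T  regs=(0,13,5,24)
  step pc=2: and  $r1, $r0, $r1  regs=(0,0,5,24)
  step pc=5: nor  $r2, $r3, $r3  regs=(0,0,65511,24)
  step pc=6: bne  $r1, $r0, L8  cond=F  regs=(0,0,65511,24)
  step pc=7: addi  $r1, $r1, 3  regs=(0,3,65511,24)
  step pc=8: nor  $r2, $r0, $r3  regs=(0,3,65511,24)
  step pc=9: add  $r0, $r3, $r3  regs=(0,3,65511,24)
  step pc=10: sub  $r0, $r2, $r1  regs=(0,3,65511,24)
  step pc=11: and  $r3, $r2, $r1  regs=(0,3,65511,3)

3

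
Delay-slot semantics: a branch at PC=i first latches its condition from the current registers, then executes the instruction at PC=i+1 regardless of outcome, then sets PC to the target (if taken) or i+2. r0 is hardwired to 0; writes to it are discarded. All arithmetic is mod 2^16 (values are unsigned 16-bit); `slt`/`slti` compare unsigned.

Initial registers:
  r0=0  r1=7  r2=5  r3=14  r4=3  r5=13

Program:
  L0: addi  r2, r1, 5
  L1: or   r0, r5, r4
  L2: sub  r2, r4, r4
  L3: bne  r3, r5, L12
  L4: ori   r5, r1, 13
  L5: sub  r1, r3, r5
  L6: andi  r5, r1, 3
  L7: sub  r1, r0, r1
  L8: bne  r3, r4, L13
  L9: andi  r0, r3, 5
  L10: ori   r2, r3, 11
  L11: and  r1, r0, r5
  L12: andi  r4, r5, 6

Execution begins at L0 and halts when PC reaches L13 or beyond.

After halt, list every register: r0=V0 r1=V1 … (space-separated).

[0] addi  r2, r1, 5  →  {r0:0, r1:7, r2:12, r3:14, r4:3, r5:13}
[1] or   r0, r5, r4  →  {r0:0, r1:7, r2:12, r3:14, r4:3, r5:13}
[2] sub  r2, r4, r4  →  {r0:0, r1:7, r2:0, r3:14, r4:3, r5:13}
[3] bne  r3, r5, L12  →  {r0:0, r1:7, r2:0, r3:14, r4:3, r5:13}  ⟨branch taken⟩
[4] ori   r5, r1, 13  →  {r0:0, r1:7, r2:0, r3:14, r4:3, r5:15}
[12] andi  r4, r5, 6  →  {r0:0, r1:7, r2:0, r3:14, r4:6, r5:15}

r0=0 r1=7 r2=0 r3=14 r4=6 r5=15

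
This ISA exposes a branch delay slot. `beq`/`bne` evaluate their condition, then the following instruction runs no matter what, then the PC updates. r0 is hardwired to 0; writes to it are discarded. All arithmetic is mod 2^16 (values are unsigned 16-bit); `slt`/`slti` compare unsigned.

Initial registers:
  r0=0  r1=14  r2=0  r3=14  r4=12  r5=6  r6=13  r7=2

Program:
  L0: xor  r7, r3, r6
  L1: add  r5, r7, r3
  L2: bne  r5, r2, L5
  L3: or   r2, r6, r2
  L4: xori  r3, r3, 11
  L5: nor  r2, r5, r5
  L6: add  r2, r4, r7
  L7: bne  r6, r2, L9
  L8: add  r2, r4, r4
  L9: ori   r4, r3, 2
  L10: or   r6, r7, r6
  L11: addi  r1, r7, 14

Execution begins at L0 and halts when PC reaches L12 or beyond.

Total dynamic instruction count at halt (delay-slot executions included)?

#0 xor  r7, r3, r6 ; 0/14/0/14/12/6/13/3
#1 add  r5, r7, r3 ; 0/14/0/14/12/17/13/3
#2 bne  r5, r2, L5 ; 0/14/0/14/12/17/13/3 ; →target
#3 or   r2, r6, r2 ; 0/14/13/14/12/17/13/3
#5 nor  r2, r5, r5 ; 0/14/65518/14/12/17/13/3
#6 add  r2, r4, r7 ; 0/14/15/14/12/17/13/3
#7 bne  r6, r2, L9 ; 0/14/15/14/12/17/13/3 ; →target
#8 add  r2, r4, r4 ; 0/14/24/14/12/17/13/3
#9 ori   r4, r3, 2 ; 0/14/24/14/14/17/13/3
#10 or   r6, r7, r6 ; 0/14/24/14/14/17/15/3
#11 addi  r1, r7, 14 ; 0/17/24/14/14/17/15/3

11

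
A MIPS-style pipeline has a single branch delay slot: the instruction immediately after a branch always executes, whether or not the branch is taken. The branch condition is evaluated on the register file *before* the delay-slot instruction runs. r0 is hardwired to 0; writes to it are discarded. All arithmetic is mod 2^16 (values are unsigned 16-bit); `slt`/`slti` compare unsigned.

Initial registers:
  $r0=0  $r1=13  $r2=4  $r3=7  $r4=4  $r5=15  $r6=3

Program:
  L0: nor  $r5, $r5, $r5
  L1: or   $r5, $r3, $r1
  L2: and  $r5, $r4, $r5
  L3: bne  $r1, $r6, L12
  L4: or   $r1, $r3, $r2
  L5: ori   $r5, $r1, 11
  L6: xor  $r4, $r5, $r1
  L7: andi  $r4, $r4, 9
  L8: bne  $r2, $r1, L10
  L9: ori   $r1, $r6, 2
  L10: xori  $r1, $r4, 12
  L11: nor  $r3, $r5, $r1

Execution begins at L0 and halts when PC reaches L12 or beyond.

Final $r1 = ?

7

#0 nor  $r5, $r5, $r5 ; 0/13/4/7/4/65520/3
#1 or   $r5, $r3, $r1 ; 0/13/4/7/4/15/3
#2 and  $r5, $r4, $r5 ; 0/13/4/7/4/4/3
#3 bne  $r1, $r6, L12 ; 0/13/4/7/4/4/3 ; →target
#4 or   $r1, $r3, $r2 ; 0/7/4/7/4/4/3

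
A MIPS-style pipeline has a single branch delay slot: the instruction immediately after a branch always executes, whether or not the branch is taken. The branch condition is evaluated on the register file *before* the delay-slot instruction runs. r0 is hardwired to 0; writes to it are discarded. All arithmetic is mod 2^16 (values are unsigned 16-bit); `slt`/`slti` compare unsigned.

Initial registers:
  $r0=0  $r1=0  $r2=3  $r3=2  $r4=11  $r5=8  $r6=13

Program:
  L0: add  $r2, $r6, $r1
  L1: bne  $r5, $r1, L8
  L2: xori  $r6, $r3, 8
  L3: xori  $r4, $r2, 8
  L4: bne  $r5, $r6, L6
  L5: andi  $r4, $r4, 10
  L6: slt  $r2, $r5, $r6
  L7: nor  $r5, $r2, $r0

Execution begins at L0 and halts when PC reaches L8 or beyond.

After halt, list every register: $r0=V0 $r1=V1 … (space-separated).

$r0=0 $r1=0 $r2=13 $r3=2 $r4=11 $r5=8 $r6=10

#0 add  $r2, $r6, $r1 ; 0/0/13/2/11/8/13
#1 bne  $r5, $r1, L8 ; 0/0/13/2/11/8/13 ; →target
#2 xori  $r6, $r3, 8 ; 0/0/13/2/11/8/10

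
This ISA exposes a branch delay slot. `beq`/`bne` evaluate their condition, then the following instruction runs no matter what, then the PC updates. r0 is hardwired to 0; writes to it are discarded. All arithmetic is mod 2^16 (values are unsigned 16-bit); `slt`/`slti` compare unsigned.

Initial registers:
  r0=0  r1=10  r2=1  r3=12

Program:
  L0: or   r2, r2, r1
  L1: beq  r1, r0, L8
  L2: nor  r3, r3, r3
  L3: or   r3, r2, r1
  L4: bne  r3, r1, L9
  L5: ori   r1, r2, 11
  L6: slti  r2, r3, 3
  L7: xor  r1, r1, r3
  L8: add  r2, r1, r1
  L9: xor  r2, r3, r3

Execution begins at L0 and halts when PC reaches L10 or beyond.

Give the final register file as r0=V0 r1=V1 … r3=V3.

#0 or   r2, r2, r1 ; 0/10/11/12
#1 beq  r1, r0, L8 ; 0/10/11/12 ; →fallthru
#2 nor  r3, r3, r3 ; 0/10/11/65523
#3 or   r3, r2, r1 ; 0/10/11/11
#4 bne  r3, r1, L9 ; 0/10/11/11 ; →target
#5 ori   r1, r2, 11 ; 0/11/11/11
#9 xor  r2, r3, r3 ; 0/11/0/11

r0=0 r1=11 r2=0 r3=11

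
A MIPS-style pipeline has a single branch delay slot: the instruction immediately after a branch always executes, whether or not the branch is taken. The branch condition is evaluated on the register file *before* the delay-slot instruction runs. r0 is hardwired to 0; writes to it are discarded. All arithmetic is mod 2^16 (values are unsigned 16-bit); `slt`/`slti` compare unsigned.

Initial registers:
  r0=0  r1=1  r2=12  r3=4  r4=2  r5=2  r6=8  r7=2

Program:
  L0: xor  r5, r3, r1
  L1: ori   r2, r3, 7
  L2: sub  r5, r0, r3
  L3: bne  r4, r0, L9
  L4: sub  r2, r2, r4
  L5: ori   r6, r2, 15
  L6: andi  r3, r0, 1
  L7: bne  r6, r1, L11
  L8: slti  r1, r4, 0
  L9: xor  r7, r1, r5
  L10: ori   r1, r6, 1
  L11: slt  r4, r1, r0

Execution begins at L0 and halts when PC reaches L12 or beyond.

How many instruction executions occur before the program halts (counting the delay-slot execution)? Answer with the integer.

8

PC=0  xor  r5, r3, r1        | r0=0 r1=1 r2=12 r3=4 r4=2 r5=5 r6=8 r7=2
PC=1  ori   r2, r3, 7        | r0=0 r1=1 r2=7 r3=4 r4=2 r5=5 r6=8 r7=2
PC=2  sub  r5, r0, r3        | r0=0 r1=1 r2=7 r3=4 r4=2 r5=65532 r6=8 r7=2
PC=3  bne  r4, r0, L9        | r0=0 r1=1 r2=7 r3=4 r4=2 r5=65532 r6=8 r7=2  [TAKEN]
PC=4  sub  r2, r2, r4        | r0=0 r1=1 r2=5 r3=4 r4=2 r5=65532 r6=8 r7=2
PC=9  xor  r7, r1, r5        | r0=0 r1=1 r2=5 r3=4 r4=2 r5=65532 r6=8 r7=65533
PC=10 ori   r1, r6, 1        | r0=0 r1=9 r2=5 r3=4 r4=2 r5=65532 r6=8 r7=65533
PC=11 slt  r4, r1, r0        | r0=0 r1=9 r2=5 r3=4 r4=0 r5=65532 r6=8 r7=65533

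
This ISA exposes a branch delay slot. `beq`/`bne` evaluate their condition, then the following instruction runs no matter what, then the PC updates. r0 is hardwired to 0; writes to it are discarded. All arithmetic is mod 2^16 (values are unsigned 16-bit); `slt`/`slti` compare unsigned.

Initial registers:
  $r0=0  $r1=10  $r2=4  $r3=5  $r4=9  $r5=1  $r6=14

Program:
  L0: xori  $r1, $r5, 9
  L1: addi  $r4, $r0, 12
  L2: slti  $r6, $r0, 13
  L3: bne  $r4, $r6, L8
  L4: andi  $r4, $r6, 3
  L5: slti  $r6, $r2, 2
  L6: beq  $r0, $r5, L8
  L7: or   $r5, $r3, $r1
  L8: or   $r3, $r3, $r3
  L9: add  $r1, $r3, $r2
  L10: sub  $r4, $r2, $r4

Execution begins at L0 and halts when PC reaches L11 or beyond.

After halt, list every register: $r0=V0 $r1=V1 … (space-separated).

[0] xori  $r1, $r5, 9  →  {$r0:0, $r1:8, $r2:4, $r3:5, $r4:9, $r5:1, $r6:14}
[1] addi  $r4, $r0, 12  →  {$r0:0, $r1:8, $r2:4, $r3:5, $r4:12, $r5:1, $r6:14}
[2] slti  $r6, $r0, 13  →  {$r0:0, $r1:8, $r2:4, $r3:5, $r4:12, $r5:1, $r6:1}
[3] bne  $r4, $r6, L8  →  {$r0:0, $r1:8, $r2:4, $r3:5, $r4:12, $r5:1, $r6:1}  ⟨branch taken⟩
[4] andi  $r4, $r6, 3  →  {$r0:0, $r1:8, $r2:4, $r3:5, $r4:1, $r5:1, $r6:1}
[8] or   $r3, $r3, $r3  →  {$r0:0, $r1:8, $r2:4, $r3:5, $r4:1, $r5:1, $r6:1}
[9] add  $r1, $r3, $r2  →  {$r0:0, $r1:9, $r2:4, $r3:5, $r4:1, $r5:1, $r6:1}
[10] sub  $r4, $r2, $r4  →  {$r0:0, $r1:9, $r2:4, $r3:5, $r4:3, $r5:1, $r6:1}

$r0=0 $r1=9 $r2=4 $r3=5 $r4=3 $r5=1 $r6=1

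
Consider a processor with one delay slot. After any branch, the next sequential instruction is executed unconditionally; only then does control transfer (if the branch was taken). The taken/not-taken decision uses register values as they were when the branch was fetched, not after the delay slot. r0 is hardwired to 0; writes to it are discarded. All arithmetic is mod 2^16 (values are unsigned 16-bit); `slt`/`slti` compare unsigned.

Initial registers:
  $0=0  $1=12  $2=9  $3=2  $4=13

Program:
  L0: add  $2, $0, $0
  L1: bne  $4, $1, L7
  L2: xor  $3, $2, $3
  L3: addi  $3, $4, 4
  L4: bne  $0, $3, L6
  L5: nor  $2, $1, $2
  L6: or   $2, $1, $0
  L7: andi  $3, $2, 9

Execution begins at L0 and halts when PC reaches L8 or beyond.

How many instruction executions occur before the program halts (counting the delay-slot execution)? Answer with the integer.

[0] add  $2, $0, $0  →  {$0:0, $1:12, $2:0, $3:2, $4:13}
[1] bne  $4, $1, L7  →  {$0:0, $1:12, $2:0, $3:2, $4:13}  ⟨branch taken⟩
[2] xor  $3, $2, $3  →  {$0:0, $1:12, $2:0, $3:2, $4:13}
[7] andi  $3, $2, 9  →  {$0:0, $1:12, $2:0, $3:0, $4:13}

4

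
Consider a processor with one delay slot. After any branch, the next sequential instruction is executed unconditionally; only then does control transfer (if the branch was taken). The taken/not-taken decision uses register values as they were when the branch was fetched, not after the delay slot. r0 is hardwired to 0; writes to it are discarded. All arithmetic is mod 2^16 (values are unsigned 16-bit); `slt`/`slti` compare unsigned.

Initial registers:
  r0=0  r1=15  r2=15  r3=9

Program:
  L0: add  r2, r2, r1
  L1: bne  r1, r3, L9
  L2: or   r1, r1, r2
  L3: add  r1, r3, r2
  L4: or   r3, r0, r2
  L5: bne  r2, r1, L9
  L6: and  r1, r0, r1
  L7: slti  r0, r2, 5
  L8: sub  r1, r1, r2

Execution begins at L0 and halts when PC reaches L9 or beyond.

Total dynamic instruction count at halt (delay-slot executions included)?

3

#0 add  r2, r2, r1 ; 0/15/30/9
#1 bne  r1, r3, L9 ; 0/15/30/9 ; →target
#2 or   r1, r1, r2 ; 0/31/30/9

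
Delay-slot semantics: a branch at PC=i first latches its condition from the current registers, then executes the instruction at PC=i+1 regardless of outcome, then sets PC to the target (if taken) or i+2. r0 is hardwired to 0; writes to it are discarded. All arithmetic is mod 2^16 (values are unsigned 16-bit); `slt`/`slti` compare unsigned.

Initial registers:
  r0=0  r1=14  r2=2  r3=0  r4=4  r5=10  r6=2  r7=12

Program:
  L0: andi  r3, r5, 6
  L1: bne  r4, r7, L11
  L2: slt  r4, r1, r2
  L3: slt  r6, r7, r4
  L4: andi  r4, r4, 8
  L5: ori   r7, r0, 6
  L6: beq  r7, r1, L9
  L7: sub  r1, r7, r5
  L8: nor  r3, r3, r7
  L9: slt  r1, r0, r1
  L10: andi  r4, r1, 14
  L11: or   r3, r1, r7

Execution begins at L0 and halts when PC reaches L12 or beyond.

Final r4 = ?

[0] andi  r3, r5, 6  →  {r0:0, r1:14, r2:2, r3:2, r4:4, r5:10, r6:2, r7:12}
[1] bne  r4, r7, L11  →  {r0:0, r1:14, r2:2, r3:2, r4:4, r5:10, r6:2, r7:12}  ⟨branch taken⟩
[2] slt  r4, r1, r2  →  {r0:0, r1:14, r2:2, r3:2, r4:0, r5:10, r6:2, r7:12}
[11] or   r3, r1, r7  →  {r0:0, r1:14, r2:2, r3:14, r4:0, r5:10, r6:2, r7:12}

0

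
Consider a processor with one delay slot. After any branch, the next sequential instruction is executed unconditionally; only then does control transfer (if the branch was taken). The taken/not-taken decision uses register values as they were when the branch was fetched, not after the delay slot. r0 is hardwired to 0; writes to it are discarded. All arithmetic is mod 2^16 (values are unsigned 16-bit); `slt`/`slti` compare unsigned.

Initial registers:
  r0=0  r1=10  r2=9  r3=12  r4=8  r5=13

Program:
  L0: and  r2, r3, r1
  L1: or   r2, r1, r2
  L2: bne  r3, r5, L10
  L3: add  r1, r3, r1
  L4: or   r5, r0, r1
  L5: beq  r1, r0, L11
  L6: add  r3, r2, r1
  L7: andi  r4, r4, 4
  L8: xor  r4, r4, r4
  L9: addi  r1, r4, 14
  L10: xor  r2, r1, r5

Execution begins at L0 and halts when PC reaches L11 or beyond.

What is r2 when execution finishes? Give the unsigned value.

27

[0] and  r2, r3, r1  →  {r0:0, r1:10, r2:8, r3:12, r4:8, r5:13}
[1] or   r2, r1, r2  →  {r0:0, r1:10, r2:10, r3:12, r4:8, r5:13}
[2] bne  r3, r5, L10  →  {r0:0, r1:10, r2:10, r3:12, r4:8, r5:13}  ⟨branch taken⟩
[3] add  r1, r3, r1  →  {r0:0, r1:22, r2:10, r3:12, r4:8, r5:13}
[10] xor  r2, r1, r5  →  {r0:0, r1:22, r2:27, r3:12, r4:8, r5:13}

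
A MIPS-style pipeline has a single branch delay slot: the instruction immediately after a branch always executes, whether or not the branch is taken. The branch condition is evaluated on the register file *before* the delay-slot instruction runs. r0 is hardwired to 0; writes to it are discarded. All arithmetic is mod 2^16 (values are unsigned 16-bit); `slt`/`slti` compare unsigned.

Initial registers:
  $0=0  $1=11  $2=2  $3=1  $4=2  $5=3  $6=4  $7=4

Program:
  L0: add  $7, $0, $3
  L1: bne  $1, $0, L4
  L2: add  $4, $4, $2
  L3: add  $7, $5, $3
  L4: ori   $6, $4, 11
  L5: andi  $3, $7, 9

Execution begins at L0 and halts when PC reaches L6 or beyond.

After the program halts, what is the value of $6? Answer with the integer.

PC=0  add  $7, $0, $3        | $0=0 $1=11 $2=2 $3=1 $4=2 $5=3 $6=4 $7=1
PC=1  bne  $1, $0, L4        | $0=0 $1=11 $2=2 $3=1 $4=2 $5=3 $6=4 $7=1  [TAKEN]
PC=2  add  $4, $4, $2        | $0=0 $1=11 $2=2 $3=1 $4=4 $5=3 $6=4 $7=1
PC=4  ori   $6, $4, 11       | $0=0 $1=11 $2=2 $3=1 $4=4 $5=3 $6=15 $7=1
PC=5  andi  $3, $7, 9        | $0=0 $1=11 $2=2 $3=1 $4=4 $5=3 $6=15 $7=1

15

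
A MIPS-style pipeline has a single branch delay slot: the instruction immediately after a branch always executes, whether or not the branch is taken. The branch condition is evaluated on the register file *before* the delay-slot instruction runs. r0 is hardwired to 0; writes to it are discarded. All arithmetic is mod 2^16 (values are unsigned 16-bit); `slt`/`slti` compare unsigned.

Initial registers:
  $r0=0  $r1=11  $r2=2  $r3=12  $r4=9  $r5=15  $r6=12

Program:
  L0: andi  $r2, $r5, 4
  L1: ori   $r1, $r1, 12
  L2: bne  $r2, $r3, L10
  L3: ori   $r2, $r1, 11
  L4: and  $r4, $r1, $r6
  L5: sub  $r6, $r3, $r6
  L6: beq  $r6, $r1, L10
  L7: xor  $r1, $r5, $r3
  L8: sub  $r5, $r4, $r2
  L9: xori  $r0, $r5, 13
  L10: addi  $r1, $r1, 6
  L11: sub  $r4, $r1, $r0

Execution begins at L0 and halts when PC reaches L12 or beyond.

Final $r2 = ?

15

  step pc=0: andi  $r2, $r5, 4  regs=(0,11,4,12,9,15,12)
  step pc=1: ori   $r1, $r1, 12  regs=(0,15,4,12,9,15,12)
  step pc=2: bne  $r2, $r3, L10  cond=T  regs=(0,15,4,12,9,15,12)
  step pc=3: ori   $r2, $r1, 11  regs=(0,15,15,12,9,15,12)
  step pc=10: addi  $r1, $r1, 6  regs=(0,21,15,12,9,15,12)
  step pc=11: sub  $r4, $r1, $r0  regs=(0,21,15,12,21,15,12)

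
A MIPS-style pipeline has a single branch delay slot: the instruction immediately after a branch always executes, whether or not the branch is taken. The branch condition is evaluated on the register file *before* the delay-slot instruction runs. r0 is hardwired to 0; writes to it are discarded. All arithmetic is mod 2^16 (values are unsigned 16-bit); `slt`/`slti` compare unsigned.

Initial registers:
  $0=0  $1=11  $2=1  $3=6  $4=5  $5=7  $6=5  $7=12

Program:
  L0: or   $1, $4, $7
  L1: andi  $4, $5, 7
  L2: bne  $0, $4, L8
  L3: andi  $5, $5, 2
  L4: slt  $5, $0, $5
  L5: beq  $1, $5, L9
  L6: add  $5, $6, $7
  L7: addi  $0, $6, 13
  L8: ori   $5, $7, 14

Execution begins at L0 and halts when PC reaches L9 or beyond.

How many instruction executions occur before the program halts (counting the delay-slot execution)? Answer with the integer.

#0 or   $1, $4, $7 ; 0/13/1/6/5/7/5/12
#1 andi  $4, $5, 7 ; 0/13/1/6/7/7/5/12
#2 bne  $0, $4, L8 ; 0/13/1/6/7/7/5/12 ; →target
#3 andi  $5, $5, 2 ; 0/13/1/6/7/2/5/12
#8 ori   $5, $7, 14 ; 0/13/1/6/7/14/5/12

5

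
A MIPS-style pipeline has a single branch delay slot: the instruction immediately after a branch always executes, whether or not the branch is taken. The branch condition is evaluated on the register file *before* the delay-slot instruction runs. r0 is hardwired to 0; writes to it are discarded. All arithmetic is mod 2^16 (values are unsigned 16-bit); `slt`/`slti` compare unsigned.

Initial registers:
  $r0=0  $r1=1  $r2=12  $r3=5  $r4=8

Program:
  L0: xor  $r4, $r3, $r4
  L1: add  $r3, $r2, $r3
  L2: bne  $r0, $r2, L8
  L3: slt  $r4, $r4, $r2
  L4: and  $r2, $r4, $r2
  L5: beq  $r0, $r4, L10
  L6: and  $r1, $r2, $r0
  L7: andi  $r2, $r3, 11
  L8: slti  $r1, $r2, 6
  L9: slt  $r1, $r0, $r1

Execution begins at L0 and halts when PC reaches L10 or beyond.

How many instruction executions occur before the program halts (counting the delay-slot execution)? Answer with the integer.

  step pc=0: xor  $r4, $r3, $r4  regs=(0,1,12,5,13)
  step pc=1: add  $r3, $r2, $r3  regs=(0,1,12,17,13)
  step pc=2: bne  $r0, $r2, L8  cond=T  regs=(0,1,12,17,13)
  step pc=3: slt  $r4, $r4, $r2  regs=(0,1,12,17,0)
  step pc=8: slti  $r1, $r2, 6  regs=(0,0,12,17,0)
  step pc=9: slt  $r1, $r0, $r1  regs=(0,0,12,17,0)

6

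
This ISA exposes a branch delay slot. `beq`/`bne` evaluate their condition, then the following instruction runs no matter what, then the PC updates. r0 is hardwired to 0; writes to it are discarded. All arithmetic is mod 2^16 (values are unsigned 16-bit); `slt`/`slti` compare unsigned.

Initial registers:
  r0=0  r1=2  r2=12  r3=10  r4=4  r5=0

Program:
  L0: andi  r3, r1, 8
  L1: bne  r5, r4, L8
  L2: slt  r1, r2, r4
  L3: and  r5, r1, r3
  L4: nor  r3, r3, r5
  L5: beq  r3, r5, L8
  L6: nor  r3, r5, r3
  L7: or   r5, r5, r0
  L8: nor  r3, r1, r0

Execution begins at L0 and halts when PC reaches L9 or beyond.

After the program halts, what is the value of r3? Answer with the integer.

65535

  step pc=0: andi  r3, r1, 8  regs=(0,2,12,0,4,0)
  step pc=1: bne  r5, r4, L8  cond=T  regs=(0,2,12,0,4,0)
  step pc=2: slt  r1, r2, r4  regs=(0,0,12,0,4,0)
  step pc=8: nor  r3, r1, r0  regs=(0,0,12,65535,4,0)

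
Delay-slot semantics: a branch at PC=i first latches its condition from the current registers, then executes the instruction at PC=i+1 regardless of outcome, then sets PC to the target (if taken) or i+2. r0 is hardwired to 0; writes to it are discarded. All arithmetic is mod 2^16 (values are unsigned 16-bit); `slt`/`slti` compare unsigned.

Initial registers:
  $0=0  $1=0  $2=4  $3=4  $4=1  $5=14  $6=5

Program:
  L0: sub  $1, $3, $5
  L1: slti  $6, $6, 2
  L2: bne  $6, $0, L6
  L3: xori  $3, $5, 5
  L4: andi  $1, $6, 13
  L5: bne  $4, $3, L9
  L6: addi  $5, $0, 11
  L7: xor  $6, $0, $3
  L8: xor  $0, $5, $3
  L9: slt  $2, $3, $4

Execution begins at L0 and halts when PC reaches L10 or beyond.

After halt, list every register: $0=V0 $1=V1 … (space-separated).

PC=0  sub  $1, $3, $5        | $0=0 $1=65526 $2=4 $3=4 $4=1 $5=14 $6=5
PC=1  slti  $6, $6, 2        | $0=0 $1=65526 $2=4 $3=4 $4=1 $5=14 $6=0
PC=2  bne  $6, $0, L6        | $0=0 $1=65526 $2=4 $3=4 $4=1 $5=14 $6=0  [not taken]
PC=3  xori  $3, $5, 5        | $0=0 $1=65526 $2=4 $3=11 $4=1 $5=14 $6=0
PC=4  andi  $1, $6, 13       | $0=0 $1=0 $2=4 $3=11 $4=1 $5=14 $6=0
PC=5  bne  $4, $3, L9        | $0=0 $1=0 $2=4 $3=11 $4=1 $5=14 $6=0  [TAKEN]
PC=6  addi  $5, $0, 11       | $0=0 $1=0 $2=4 $3=11 $4=1 $5=11 $6=0
PC=9  slt  $2, $3, $4        | $0=0 $1=0 $2=0 $3=11 $4=1 $5=11 $6=0

$0=0 $1=0 $2=0 $3=11 $4=1 $5=11 $6=0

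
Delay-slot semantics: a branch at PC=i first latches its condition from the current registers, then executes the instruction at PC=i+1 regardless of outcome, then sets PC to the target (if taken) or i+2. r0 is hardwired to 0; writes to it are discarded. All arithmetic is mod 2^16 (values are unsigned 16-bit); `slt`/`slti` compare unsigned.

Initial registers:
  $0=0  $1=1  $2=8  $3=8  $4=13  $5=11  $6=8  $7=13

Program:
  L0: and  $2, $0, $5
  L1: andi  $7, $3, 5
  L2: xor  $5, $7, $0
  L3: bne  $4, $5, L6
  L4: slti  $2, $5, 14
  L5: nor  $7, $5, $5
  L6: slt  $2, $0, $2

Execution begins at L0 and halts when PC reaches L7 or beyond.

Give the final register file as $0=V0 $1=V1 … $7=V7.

$0=0 $1=1 $2=1 $3=8 $4=13 $5=0 $6=8 $7=0

[0] and  $2, $0, $5  →  {$0:0, $1:1, $2:0, $3:8, $4:13, $5:11, $6:8, $7:13}
[1] andi  $7, $3, 5  →  {$0:0, $1:1, $2:0, $3:8, $4:13, $5:11, $6:8, $7:0}
[2] xor  $5, $7, $0  →  {$0:0, $1:1, $2:0, $3:8, $4:13, $5:0, $6:8, $7:0}
[3] bne  $4, $5, L6  →  {$0:0, $1:1, $2:0, $3:8, $4:13, $5:0, $6:8, $7:0}  ⟨branch taken⟩
[4] slti  $2, $5, 14  →  {$0:0, $1:1, $2:1, $3:8, $4:13, $5:0, $6:8, $7:0}
[6] slt  $2, $0, $2  →  {$0:0, $1:1, $2:1, $3:8, $4:13, $5:0, $6:8, $7:0}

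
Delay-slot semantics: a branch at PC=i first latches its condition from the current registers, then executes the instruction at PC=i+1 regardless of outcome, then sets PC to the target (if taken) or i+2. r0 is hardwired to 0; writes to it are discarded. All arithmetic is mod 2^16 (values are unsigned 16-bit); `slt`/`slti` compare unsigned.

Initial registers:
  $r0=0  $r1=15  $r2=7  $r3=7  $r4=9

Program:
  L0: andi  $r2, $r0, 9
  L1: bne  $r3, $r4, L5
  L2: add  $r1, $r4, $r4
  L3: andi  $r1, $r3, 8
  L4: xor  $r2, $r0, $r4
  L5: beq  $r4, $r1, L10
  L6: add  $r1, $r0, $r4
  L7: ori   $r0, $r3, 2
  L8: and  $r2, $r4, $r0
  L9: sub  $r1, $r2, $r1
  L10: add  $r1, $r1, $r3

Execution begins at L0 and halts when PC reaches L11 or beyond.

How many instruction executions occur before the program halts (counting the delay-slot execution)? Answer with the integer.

PC=0  andi  $r2, $r0, 9      | $r0=0 $r1=15 $r2=0 $r3=7 $r4=9
PC=1  bne  $r3, $r4, L5      | $r0=0 $r1=15 $r2=0 $r3=7 $r4=9  [TAKEN]
PC=2  add  $r1, $r4, $r4     | $r0=0 $r1=18 $r2=0 $r3=7 $r4=9
PC=5  beq  $r4, $r1, L10     | $r0=0 $r1=18 $r2=0 $r3=7 $r4=9  [not taken]
PC=6  add  $r1, $r0, $r4     | $r0=0 $r1=9 $r2=0 $r3=7 $r4=9
PC=7  ori   $r0, $r3, 2      | $r0=0 $r1=9 $r2=0 $r3=7 $r4=9
PC=8  and  $r2, $r4, $r0     | $r0=0 $r1=9 $r2=0 $r3=7 $r4=9
PC=9  sub  $r1, $r2, $r1     | $r0=0 $r1=65527 $r2=0 $r3=7 $r4=9
PC=10 add  $r1, $r1, $r3     | $r0=0 $r1=65534 $r2=0 $r3=7 $r4=9

9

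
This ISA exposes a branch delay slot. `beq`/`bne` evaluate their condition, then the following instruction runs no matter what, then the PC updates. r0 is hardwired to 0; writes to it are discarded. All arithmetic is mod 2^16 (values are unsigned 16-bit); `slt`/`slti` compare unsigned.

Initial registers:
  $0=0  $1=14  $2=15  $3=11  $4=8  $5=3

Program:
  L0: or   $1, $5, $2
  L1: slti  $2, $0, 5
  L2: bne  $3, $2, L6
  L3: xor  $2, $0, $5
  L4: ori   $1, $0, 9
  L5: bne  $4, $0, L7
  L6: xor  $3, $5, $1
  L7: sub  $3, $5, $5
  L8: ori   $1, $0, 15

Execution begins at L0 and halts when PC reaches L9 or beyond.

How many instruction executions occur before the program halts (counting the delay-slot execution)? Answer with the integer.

[0] or   $1, $5, $2  →  {$0:0, $1:15, $2:15, $3:11, $4:8, $5:3}
[1] slti  $2, $0, 5  →  {$0:0, $1:15, $2:1, $3:11, $4:8, $5:3}
[2] bne  $3, $2, L6  →  {$0:0, $1:15, $2:1, $3:11, $4:8, $5:3}  ⟨branch taken⟩
[3] xor  $2, $0, $5  →  {$0:0, $1:15, $2:3, $3:11, $4:8, $5:3}
[6] xor  $3, $5, $1  →  {$0:0, $1:15, $2:3, $3:12, $4:8, $5:3}
[7] sub  $3, $5, $5  →  {$0:0, $1:15, $2:3, $3:0, $4:8, $5:3}
[8] ori   $1, $0, 15  →  {$0:0, $1:15, $2:3, $3:0, $4:8, $5:3}

7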